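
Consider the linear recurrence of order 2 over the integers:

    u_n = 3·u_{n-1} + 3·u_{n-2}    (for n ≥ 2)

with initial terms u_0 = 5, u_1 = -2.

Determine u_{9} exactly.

u_2 = 3·-2 + 3·5 = 9
u_3 = 3·9 + 3·-2 = 21
u_4 = 3·21 + 3·9 = 90
u_5 = 3·90 + 3·21 = 333
u_6 = 3·333 + 3·90 = 1269
u_7 = 3·1269 + 3·333 = 4806
u_8 = 3·4806 + 3·1269 = 18225
u_9 = 3·18225 + 3·4806 = 69093

69093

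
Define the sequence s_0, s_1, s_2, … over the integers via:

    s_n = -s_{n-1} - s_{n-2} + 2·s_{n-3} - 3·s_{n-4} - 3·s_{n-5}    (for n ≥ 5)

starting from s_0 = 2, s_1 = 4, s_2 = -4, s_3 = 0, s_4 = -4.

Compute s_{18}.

s_5 = -1·-4 + -1·0 + 2·-4 + -3·4 + -3·2 = -22
s_6 = -1·-22 + -1·-4 + 2·0 + -3·-4 + -3·4 = 26
s_7 = -1·26 + -1·-22 + 2·-4 + -3·0 + -3·-4 = 0
s_8 = -1·0 + -1·26 + 2·-22 + -3·-4 + -3·0 = -58
s_9 = -1·-58 + -1·0 + 2·26 + -3·-22 + -3·-4 = 188
s_10 = -1·188 + -1·-58 + 2·0 + -3·26 + -3·-22 = -142
s_11 = -1·-142 + -1·188 + 2·-58 + -3·0 + -3·26 = -240
s_12 = -1·-240 + -1·-142 + 2·188 + -3·-58 + -3·0 = 932
s_13 = -1·932 + -1·-240 + 2·-142 + -3·188 + -3·-58 = -1366
s_14 = -1·-1366 + -1·932 + 2·-240 + -3·-142 + -3·188 = -184
s_15 = -1·-184 + -1·-1366 + 2·932 + -3·-240 + -3·-142 = 4560
s_16 = -1·4560 + -1·-184 + 2·-1366 + -3·932 + -3·-240 = -9184
s_17 = -1·-9184 + -1·4560 + 2·-184 + -3·-1366 + -3·932 = 5558
s_18 = -1·5558 + -1·-9184 + 2·4560 + -3·-184 + -3·-1366 = 17396

17396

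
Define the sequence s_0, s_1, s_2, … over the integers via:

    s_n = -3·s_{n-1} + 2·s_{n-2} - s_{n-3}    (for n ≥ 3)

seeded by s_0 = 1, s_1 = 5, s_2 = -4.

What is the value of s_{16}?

s_3 = -3·-4 + 2·5 + -1·1 = 21
s_4 = -3·21 + 2·-4 + -1·5 = -76
s_5 = -3·-76 + 2·21 + -1·-4 = 274
s_6 = -3·274 + 2·-76 + -1·21 = -995
s_7 = -3·-995 + 2·274 + -1·-76 = 3609
s_8 = -3·3609 + 2·-995 + -1·274 = -13091
s_9 = -3·-13091 + 2·3609 + -1·-995 = 47486
s_10 = -3·47486 + 2·-13091 + -1·3609 = -172249
s_11 = -3·-172249 + 2·47486 + -1·-13091 = 624810
s_12 = -3·624810 + 2·-172249 + -1·47486 = -2266414
s_13 = -3·-2266414 + 2·624810 + -1·-172249 = 8221111
s_14 = -3·8221111 + 2·-2266414 + -1·624810 = -29820971
s_15 = -3·-29820971 + 2·8221111 + -1·-2266414 = 108171549
s_16 = -3·108171549 + 2·-29820971 + -1·8221111 = -392377700

-392377700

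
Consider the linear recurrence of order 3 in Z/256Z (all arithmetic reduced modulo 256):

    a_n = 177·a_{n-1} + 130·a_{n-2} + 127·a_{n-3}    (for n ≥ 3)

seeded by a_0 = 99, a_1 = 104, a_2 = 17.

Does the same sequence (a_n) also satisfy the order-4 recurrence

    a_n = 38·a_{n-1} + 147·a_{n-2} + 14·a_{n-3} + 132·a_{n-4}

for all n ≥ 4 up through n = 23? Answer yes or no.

Terms a_0..a_23: 99, 104, 17, 174, 136, 211, 69, 83, 26, 91, 76, 168, 229, 89, 43, 136, 5, 218, 188, 43, 89, 163, 58, 7
n=4: candidate gives 83, actual a_4 = 136 ✗

no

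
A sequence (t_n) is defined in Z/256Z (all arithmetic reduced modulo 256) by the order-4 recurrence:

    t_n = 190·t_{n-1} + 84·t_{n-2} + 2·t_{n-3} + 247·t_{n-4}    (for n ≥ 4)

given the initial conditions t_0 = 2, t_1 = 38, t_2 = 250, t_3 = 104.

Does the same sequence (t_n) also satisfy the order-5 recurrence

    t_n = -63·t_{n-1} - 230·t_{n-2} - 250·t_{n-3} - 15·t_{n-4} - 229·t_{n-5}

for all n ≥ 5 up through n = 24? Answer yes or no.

Terms t_0..t_24: 2, 38, 250, 104, 114, 90, 58, 208, 26, 214, 242, 184, 186, 202, 226, 0, 50, 198, 106, 8, 130, 250, 138, 48, 74
n=5: candidate gives 90, actual t_5 = 90 ✓
n=6: candidate gives 58, actual t_6 = 58 ✓
n=7: candidate gives 208, actual t_7 = 208 ✓
n=8: candidate gives 26, actual t_8 = 26 ✓
n=9: candidate gives 214, actual t_9 = 214 ✓
n=10: candidate gives 242, actual t_10 = 242 ✓
n=11: candidate gives 184, actual t_11 = 184 ✓
n=12: candidate gives 186, actual t_12 = 186 ✓
n=13: candidate gives 202, actual t_13 = 202 ✓
n=14: candidate gives 226, actual t_14 = 226 ✓
n=15: candidate gives 0, actual t_15 = 0 ✓
n=16: candidate gives 50, actual t_16 = 50 ✓
n=17: candidate gives 198, actual t_17 = 198 ✓
n=18: candidate gives 106, actual t_18 = 106 ✓
n=19: candidate gives 8, actual t_19 = 8 ✓
n=20: candidate gives 130, actual t_20 = 130 ✓
n=21: candidate gives 250, actual t_21 = 250 ✓
n=22: candidate gives 138, actual t_22 = 138 ✓
n=23: candidate gives 48, actual t_23 = 48 ✓
n=24: candidate gives 74, actual t_24 = 74 ✓

yes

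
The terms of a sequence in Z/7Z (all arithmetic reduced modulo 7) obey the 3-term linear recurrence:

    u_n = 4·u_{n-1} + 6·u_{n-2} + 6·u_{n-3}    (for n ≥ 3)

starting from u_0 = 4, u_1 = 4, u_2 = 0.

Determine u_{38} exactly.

4

u_3 = 4·0 + 6·4 + 6·4 = 6
u_4 = 4·6 + 6·0 + 6·4 = 6
u_5 = 4·6 + 6·6 + 6·0 = 4
u_6 = 4·4 + 6·6 + 6·6 = 4
u_7 = 4·4 + 6·4 + 6·6 = 6
u_8 = 4·6 + 6·4 + 6·4 = 2
u_9 = 4·2 + 6·6 + 6·4 = 5
u_10 = 4·5 + 6·2 + 6·6 = 5
u_11 = 4·5 + 6·5 + 6·2 = 6
u_12 = 4·6 + 6·5 + 6·5 = 0
u_13 = 4·0 + 6·6 + 6·5 = 3
u_14 = 4·3 + 6·0 + 6·6 = 6
u_15 = 4·6 + 6·3 + 6·0 = 0
u_16 = 4·0 + 6·6 + 6·3 = 5
u_17 = 4·5 + 6·0 + 6·6 = 0
u_18 = 4·0 + 6·5 + 6·0 = 2
u_19 = 4·2 + 6·0 + 6·5 = 3
u_20 = 4·3 + 6·2 + 6·0 = 3
u_21 = 4·3 + 6·3 + 6·2 = 0
u_22 = 4·0 + 6·3 + 6·3 = 1
u_23 = 4·1 + 6·0 + 6·3 = 1
u_24 = 4·1 + 6·1 + 6·0 = 3
u_25 = 4·3 + 6·1 + 6·1 = 3
u_26 = 4·3 + 6·3 + 6·1 = 1
u_27 = 4·1 + 6·3 + 6·3 = 5
u_28 = 4·5 + 6·1 + 6·3 = 2
u_29 = 4·2 + 6·5 + 6·1 = 2
u_30 = 4·2 + 6·2 + 6·5 = 1
u_31 = 4·1 + 6·2 + 6·2 = 0
u_32 = 4·0 + 6·1 + 6·2 = 4
u_33 = 4·4 + 6·0 + 6·1 = 1
u_34 = 4·1 + 6·4 + 6·0 = 0
u_35 = 4·0 + 6·1 + 6·4 = 2
u_36 = 4·2 + 6·0 + 6·1 = 0
u_37 = 4·0 + 6·2 + 6·0 = 5
u_38 = 4·5 + 6·0 + 6·2 = 4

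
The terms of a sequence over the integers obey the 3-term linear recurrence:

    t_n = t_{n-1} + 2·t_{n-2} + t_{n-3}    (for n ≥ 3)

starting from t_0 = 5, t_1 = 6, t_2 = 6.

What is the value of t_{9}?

1962

t_3 = 1·6 + 2·6 + 1·5 = 23
t_4 = 1·23 + 2·6 + 1·6 = 41
t_5 = 1·41 + 2·23 + 1·6 = 93
t_6 = 1·93 + 2·41 + 1·23 = 198
t_7 = 1·198 + 2·93 + 1·41 = 425
t_8 = 1·425 + 2·198 + 1·93 = 914
t_9 = 1·914 + 2·425 + 1·198 = 1962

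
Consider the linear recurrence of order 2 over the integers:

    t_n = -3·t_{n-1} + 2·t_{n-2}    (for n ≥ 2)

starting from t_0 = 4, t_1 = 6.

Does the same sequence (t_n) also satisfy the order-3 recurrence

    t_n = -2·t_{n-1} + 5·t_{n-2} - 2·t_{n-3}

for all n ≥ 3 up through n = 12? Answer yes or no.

Terms t_0..t_12: 4, 6, -10, 42, -146, 522, -1858, 6618, -23570, 83946, -298978, 1064826, -3792434
n=3: candidate gives 42, actual t_3 = 42 ✓
n=4: candidate gives -146, actual t_4 = -146 ✓
n=5: candidate gives 522, actual t_5 = 522 ✓
n=6: candidate gives -1858, actual t_6 = -1858 ✓
n=7: candidate gives 6618, actual t_7 = 6618 ✓
n=8: candidate gives -23570, actual t_8 = -23570 ✓
n=9: candidate gives 83946, actual t_9 = 83946 ✓
n=10: candidate gives -298978, actual t_10 = -298978 ✓
n=11: candidate gives 1064826, actual t_11 = 1064826 ✓
n=12: candidate gives -3792434, actual t_12 = -3792434 ✓

yes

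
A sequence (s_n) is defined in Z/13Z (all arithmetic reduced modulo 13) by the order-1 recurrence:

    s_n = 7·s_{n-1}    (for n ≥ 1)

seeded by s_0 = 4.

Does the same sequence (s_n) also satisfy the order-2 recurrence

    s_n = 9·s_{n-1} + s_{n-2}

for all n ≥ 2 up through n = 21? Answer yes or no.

Terms s_0..s_21: 4, 2, 1, 7, 10, 5, 9, 11, 12, 6, 3, 8, 4, 2, 1, 7, 10, 5, 9, 11, 12, 6
n=2: candidate gives 9, actual s_2 = 1 ✗

no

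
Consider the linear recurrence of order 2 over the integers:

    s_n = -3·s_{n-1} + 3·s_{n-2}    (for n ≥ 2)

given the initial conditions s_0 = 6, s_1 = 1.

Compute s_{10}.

501795

s_2 = -3·1 + 3·6 = 15
s_3 = -3·15 + 3·1 = -42
s_4 = -3·-42 + 3·15 = 171
s_5 = -3·171 + 3·-42 = -639
s_6 = -3·-639 + 3·171 = 2430
s_7 = -3·2430 + 3·-639 = -9207
s_8 = -3·-9207 + 3·2430 = 34911
s_9 = -3·34911 + 3·-9207 = -132354
s_10 = -3·-132354 + 3·34911 = 501795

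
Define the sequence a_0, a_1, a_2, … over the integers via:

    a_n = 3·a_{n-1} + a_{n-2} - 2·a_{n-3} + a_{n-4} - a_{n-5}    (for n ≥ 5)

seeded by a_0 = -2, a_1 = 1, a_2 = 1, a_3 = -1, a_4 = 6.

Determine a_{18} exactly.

55666466

a_5 = 3·6 + 1·-1 + -2·1 + 1·1 + -1·-2 = 18
a_6 = 3·18 + 1·6 + -2·-1 + 1·1 + -1·1 = 62
a_7 = 3·62 + 1·18 + -2·6 + 1·-1 + -1·1 = 190
a_8 = 3·190 + 1·62 + -2·18 + 1·6 + -1·-1 = 603
a_9 = 3·603 + 1·190 + -2·62 + 1·18 + -1·6 = 1887
a_10 = 3·1887 + 1·603 + -2·190 + 1·62 + -1·18 = 5928
a_11 = 3·5928 + 1·1887 + -2·603 + 1·190 + -1·62 = 18593
a_12 = 3·18593 + 1·5928 + -2·1887 + 1·603 + -1·190 = 58346
a_13 = 3·58346 + 1·18593 + -2·5928 + 1·1887 + -1·603 = 183059
a_14 = 3·183059 + 1·58346 + -2·18593 + 1·5928 + -1·1887 = 574378
a_15 = 3·574378 + 1·183059 + -2·58346 + 1·18593 + -1·5928 = 1802166
a_16 = 3·1802166 + 1·574378 + -2·183059 + 1·58346 + -1·18593 = 5654511
a_17 = 3·5654511 + 1·1802166 + -2·574378 + 1·183059 + -1·58346 = 17741656
a_18 = 3·17741656 + 1·5654511 + -2·1802166 + 1·574378 + -1·183059 = 55666466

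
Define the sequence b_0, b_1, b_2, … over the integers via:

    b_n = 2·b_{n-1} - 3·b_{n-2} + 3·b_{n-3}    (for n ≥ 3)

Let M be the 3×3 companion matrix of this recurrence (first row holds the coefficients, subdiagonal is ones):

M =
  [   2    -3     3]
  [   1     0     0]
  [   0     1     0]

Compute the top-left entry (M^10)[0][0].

55

(M^10)[0][0] is the top entry after applying M 10 times to the unit state (1, 0, 0). Equivalently it is h_{12} for the auxiliary sequence (h_n) obeying the same recurrence with h_2 = 1 and h_i = 0 for 0 ≤ i < 2:
h_3 = 2·1 + -3·0 + 3·0 = 2
h_4 = 2·2 + -3·1 + 3·0 = 1
h_5 = 2·1 + -3·2 + 3·1 = -1
h_6 = 2·-1 + -3·1 + 3·2 = 1
h_7 = 2·1 + -3·-1 + 3·1 = 8
h_8 = 2·8 + -3·1 + 3·-1 = 10
h_9 = 2·10 + -3·8 + 3·1 = -1
h_10 = 2·-1 + -3·10 + 3·8 = -8
h_11 = 2·-8 + -3·-1 + 3·10 = 17
h_12 = 2·17 + -3·-8 + 3·-1 = 55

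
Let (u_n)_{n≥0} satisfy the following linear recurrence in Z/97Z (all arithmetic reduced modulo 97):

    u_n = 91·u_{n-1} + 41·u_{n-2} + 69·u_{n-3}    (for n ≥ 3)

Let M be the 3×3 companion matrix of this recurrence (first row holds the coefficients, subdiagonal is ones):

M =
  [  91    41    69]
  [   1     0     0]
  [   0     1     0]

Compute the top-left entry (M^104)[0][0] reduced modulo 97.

(M^104)[0][0] is the top entry after applying M 104 times to the unit state (1, 0, 0). Equivalently it is h_{106} for the auxiliary sequence (h_n) obeying the same recurrence with h_2 = 1 and h_i = 0 for 0 ≤ i < 2:
h_3 = 91·1 + 41·0 + 69·0 = 91
h_4 = 91·91 + 41·1 + 69·0 = 77
h_5 = 91·77 + 41·91 + 69·1 = 40
h_6 = 91·40 + 41·77 + 69·91 = 78
h_7 = 91·78 + 41·40 + 69·77 = 83
h_8 = 91·83 + 41·78 + 69·40 = 28
h_9 = 91·28 + 41·83 + 69·78 = 81
h_10 = 91·81 + 41·28 + 69·83 = 84
h_11 = 91·84 + 41·81 + 69·28 = 93
h_12 = 91·93 + 41·84 + 69·81 = 36
h_13 = 91·36 + 41·93 + 69·84 = 81
h_14 = 91·81 + 41·36 + 69·93 = 35
h_15 = 91·35 + 41·81 + 69·36 = 66
h_16 = 91·66 + 41·35 + 69·81 = 32
h_17 = 91·32 + 41·66 + 69·35 = 79
h_18 = 91·79 + 41·32 + 69·66 = 57
h_19 = 91·57 + 41·79 + 69·32 = 61
h_20 = 91·61 + 41·57 + 69·79 = 50
h_21 = 91·50 + 41·61 + 69·57 = 23
h_22 = 91·23 + 41·50 + 69·61 = 10
h_23 = 91·10 + 41·23 + 69·50 = 65
h_24 = 91·65 + 41·10 + 69·23 = 55
h_25 = 91·55 + 41·65 + 69·10 = 18
h_26 = 91·18 + 41·55 + 69·65 = 36
h_27 = 91·36 + 41·18 + 69·55 = 49
h_28 = 91·49 + 41·36 + 69·18 = 96
h_29 = 91·96 + 41·49 + 69·36 = 37
h_30 = 91·37 + 41·96 + 69·49 = 14
h_31 = 91·14 + 41·37 + 69·96 = 6
h_32 = 91·6 + 41·14 + 69·37 = 84
h_33 = 91·84 + 41·6 + 69·14 = 29
h_34 = 91·29 + 41·84 + 69·6 = 95
h_35 = 91·95 + 41·29 + 69·84 = 13
h_36 = 91·13 + 41·95 + 69·29 = 95
h_37 = 91·95 + 41·13 + 69·95 = 19
h_38 = 91·19 + 41·95 + 69·13 = 22
h_39 = 91·22 + 41·19 + 69·95 = 24
h_40 = 91·24 + 41·22 + 69·19 = 32
h_41 = 91·32 + 41·24 + 69·22 = 79
h_42 = 91·79 + 41·32 + 69·24 = 69
h_43 = 91·69 + 41·79 + 69·32 = 86
h_44 = 91·86 + 41·69 + 69·79 = 4
h_45 = 91·4 + 41·86 + 69·69 = 18
h_46 = 91·18 + 41·4 + 69·86 = 73
h_47 = 91·73 + 41·18 + 69·4 = 91
h_48 = 91·91 + 41·73 + 69·18 = 3
h_49 = 91·3 + 41·91 + 69·73 = 20
h_50 = 91·20 + 41·3 + 69·91 = 74
h_51 = 91·74 + 41·20 + 69·3 = 1
h_52 = 91·1 + 41·74 + 69·20 = 43
h_53 = 91·43 + 41·1 + 69·74 = 39
h_54 = 91·39 + 41·43 + 69·1 = 46
h_55 = 91·46 + 41·39 + 69·43 = 22
h_56 = 91·22 + 41·46 + 69·39 = 80
h_57 = 91·80 + 41·22 + 69·46 = 7
h_58 = 91·7 + 41·80 + 69·22 = 3
h_59 = 91·3 + 41·7 + 69·80 = 66
h_60 = 91·66 + 41·3 + 69·7 = 16
h_61 = 91·16 + 41·66 + 69·3 = 4
h_62 = 91·4 + 41·16 + 69·66 = 45
h_63 = 91·45 + 41·4 + 69·16 = 28
h_64 = 91·28 + 41·45 + 69·4 = 13
h_65 = 91·13 + 41·28 + 69·45 = 4
h_66 = 91·4 + 41·13 + 69·28 = 16
h_67 = 91·16 + 41·4 + 69·13 = 92
h_68 = 91·92 + 41·16 + 69·4 = 89
h_69 = 91·89 + 41·92 + 69·16 = 74
h_70 = 91·74 + 41·89 + 69·92 = 47
h_71 = 91·47 + 41·74 + 69·89 = 66
h_72 = 91·66 + 41·47 + 69·74 = 41
h_73 = 91·41 + 41·66 + 69·47 = 77
h_74 = 91·77 + 41·41 + 69·66 = 50
h_75 = 91·50 + 41·77 + 69·41 = 60
h_76 = 91·60 + 41·50 + 69·77 = 19
h_77 = 91·19 + 41·60 + 69·50 = 73
h_78 = 91·73 + 41·19 + 69·60 = 19
h_79 = 91·19 + 41·73 + 69·19 = 19
h_80 = 91·19 + 41·19 + 69·73 = 76
h_81 = 91·76 + 41·19 + 69·19 = 82
h_82 = 91·82 + 41·76 + 69·19 = 55
h_83 = 91·55 + 41·82 + 69·76 = 31
h_84 = 91·31 + 41·55 + 69·82 = 64
h_85 = 91·64 + 41·31 + 69·55 = 26
h_86 = 91·26 + 41·64 + 69·31 = 48
h_87 = 91·48 + 41·26 + 69·64 = 53
h_88 = 91·53 + 41·48 + 69·26 = 49
h_89 = 91·49 + 41·53 + 69·48 = 50
h_90 = 91·50 + 41·49 + 69·53 = 31
h_91 = 91·31 + 41·50 + 69·49 = 7
h_92 = 91·7 + 41·31 + 69·50 = 23
h_93 = 91·23 + 41·7 + 69·31 = 57
h_94 = 91·57 + 41·23 + 69·7 = 17
h_95 = 91·17 + 41·57 + 69·23 = 39
h_96 = 91·39 + 41·17 + 69·57 = 31
h_97 = 91·31 + 41·39 + 69·17 = 64
h_98 = 91·64 + 41·31 + 69·39 = 86
h_99 = 91·86 + 41·64 + 69·31 = 76
h_100 = 91·76 + 41·86 + 69·64 = 17
h_101 = 91·17 + 41·76 + 69·86 = 24
h_102 = 91·24 + 41·17 + 69·76 = 74
h_103 = 91·74 + 41·24 + 69·17 = 64
h_104 = 91·64 + 41·74 + 69·24 = 38
h_105 = 91·38 + 41·64 + 69·74 = 33
h_106 = 91·33 + 41·38 + 69·64 = 53

53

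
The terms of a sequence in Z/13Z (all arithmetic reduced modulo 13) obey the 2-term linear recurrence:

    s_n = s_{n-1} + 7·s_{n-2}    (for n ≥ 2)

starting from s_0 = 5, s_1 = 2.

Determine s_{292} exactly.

11

s_2 = 1·2 + 7·5 = 11
s_3 = 1·11 + 7·2 = 12
s_4 = 1·12 + 7·11 = 11
s_5 = 1·11 + 7·12 = 4
s_6 = 1·4 + 7·11 = 3
s_7 = 1·3 + 7·4 = 5
s_8 = 1·5 + 7·3 = 0
s_9 = 1·0 + 7·5 = 9
s_10 = 1·9 + 7·0 = 9
s_11 = 1·9 + 7·9 = 7
s_12 = 1·7 + 7·9 = 5
s_13 = 1·5 + 7·7 = 2
(s_12, s_13) = (5, 2) = (s_0, s_1), so the sequence has period 12.
292 ≡ 4 (mod 12), hence s_292 = s_4 = 11.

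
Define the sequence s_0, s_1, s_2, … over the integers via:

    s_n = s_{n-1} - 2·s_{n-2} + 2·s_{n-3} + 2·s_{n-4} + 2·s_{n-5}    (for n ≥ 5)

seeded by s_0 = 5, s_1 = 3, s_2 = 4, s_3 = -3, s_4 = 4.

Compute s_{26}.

209766

s_5 = 1·4 + -2·-3 + 2·4 + 2·3 + 2·5 = 34
s_6 = 1·34 + -2·4 + 2·-3 + 2·4 + 2·3 = 34
s_7 = 1·34 + -2·34 + 2·4 + 2·-3 + 2·4 = -24
s_8 = 1·-24 + -2·34 + 2·34 + 2·4 + 2·-3 = -22
s_9 = 1·-22 + -2·-24 + 2·34 + 2·34 + 2·4 = 170
s_10 = 1·170 + -2·-22 + 2·-24 + 2·34 + 2·34 = 302
s_11 = 1·302 + -2·170 + 2·-22 + 2·-24 + 2·34 = -62
s_12 = 1·-62 + -2·302 + 2·170 + 2·-22 + 2·-24 = -418
s_13 = 1·-418 + -2·-62 + 2·302 + 2·170 + 2·-22 = 606
s_14 = 1·606 + -2·-418 + 2·-62 + 2·302 + 2·170 = 2262
s_15 = 1·2262 + -2·606 + 2·-418 + 2·-62 + 2·302 = 694
s_16 = 1·694 + -2·2262 + 2·606 + 2·-418 + 2·-62 = -3578
s_17 = 1·-3578 + -2·694 + 2·2262 + 2·606 + 2·-418 = -66
s_18 = 1·-66 + -2·-3578 + 2·694 + 2·2262 + 2·606 = 14214
s_19 = 1·14214 + -2·-66 + 2·-3578 + 2·694 + 2·2262 = 13102
s_20 = 1·13102 + -2·14214 + 2·-66 + 2·-3578 + 2·694 = -21226
s_21 = 1·-21226 + -2·13102 + 2·14214 + 2·-66 + 2·-3578 = -26290
s_22 = 1·-26290 + -2·-21226 + 2·13102 + 2·14214 + 2·-66 = 70662
s_23 = 1·70662 + -2·-26290 + 2·-21226 + 2·13102 + 2·14214 = 135422
s_24 = 1·135422 + -2·70662 + 2·-26290 + 2·-21226 + 2·13102 = -74730
s_25 = 1·-74730 + -2·135422 + 2·70662 + 2·-26290 + 2·-21226 = -299282
s_26 = 1·-299282 + -2·-74730 + 2·135422 + 2·70662 + 2·-26290 = 209766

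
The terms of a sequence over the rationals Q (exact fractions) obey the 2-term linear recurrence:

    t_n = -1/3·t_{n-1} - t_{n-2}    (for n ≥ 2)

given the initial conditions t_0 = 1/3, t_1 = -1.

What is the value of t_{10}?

t_2 = -1/3·-1 + -1·1/3 = 0
t_3 = -1/3·0 + -1·-1 = 1
t_4 = -1/3·1 + -1·0 = -1/3
t_5 = -1/3·-1/3 + -1·1 = -8/9
t_6 = -1/3·-8/9 + -1·-1/3 = 17/27
t_7 = -1/3·17/27 + -1·-8/9 = 55/81
t_8 = -1/3·55/81 + -1·17/27 = -208/243
t_9 = -1/3·-208/243 + -1·55/81 = -287/729
t_10 = -1/3·-287/729 + -1·-208/243 = 2159/2187

2159/2187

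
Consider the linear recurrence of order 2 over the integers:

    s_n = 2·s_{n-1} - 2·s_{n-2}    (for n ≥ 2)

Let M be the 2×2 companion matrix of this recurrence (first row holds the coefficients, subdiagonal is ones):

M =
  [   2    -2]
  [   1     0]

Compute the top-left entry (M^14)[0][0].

(M^14)[0][0] is the top entry after applying M 14 times to the unit state (1, 0). Equivalently it is h_{15} for the auxiliary sequence (h_n) obeying the same recurrence with h_1 = 1 and h_i = 0 for 0 ≤ i < 1:
h_2 = 2·1 + -2·0 = 2
h_3 = 2·2 + -2·1 = 2
h_4 = 2·2 + -2·2 = 0
h_5 = 2·0 + -2·2 = -4
h_6 = 2·-4 + -2·0 = -8
h_7 = 2·-8 + -2·-4 = -8
h_8 = 2·-8 + -2·-8 = 0
h_9 = 2·0 + -2·-8 = 16
h_10 = 2·16 + -2·0 = 32
h_11 = 2·32 + -2·16 = 32
h_12 = 2·32 + -2·32 = 0
h_13 = 2·0 + -2·32 = -64
h_14 = 2·-64 + -2·0 = -128
h_15 = 2·-128 + -2·-64 = -128

-128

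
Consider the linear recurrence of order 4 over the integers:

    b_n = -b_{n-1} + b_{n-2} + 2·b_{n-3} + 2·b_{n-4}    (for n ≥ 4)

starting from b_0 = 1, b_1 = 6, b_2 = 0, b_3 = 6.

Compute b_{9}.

50

b_4 = -1·6 + 1·0 + 2·6 + 2·1 = 8
b_5 = -1·8 + 1·6 + 2·0 + 2·6 = 10
b_6 = -1·10 + 1·8 + 2·6 + 2·0 = 10
b_7 = -1·10 + 1·10 + 2·8 + 2·6 = 28
b_8 = -1·28 + 1·10 + 2·10 + 2·8 = 18
b_9 = -1·18 + 1·28 + 2·10 + 2·10 = 50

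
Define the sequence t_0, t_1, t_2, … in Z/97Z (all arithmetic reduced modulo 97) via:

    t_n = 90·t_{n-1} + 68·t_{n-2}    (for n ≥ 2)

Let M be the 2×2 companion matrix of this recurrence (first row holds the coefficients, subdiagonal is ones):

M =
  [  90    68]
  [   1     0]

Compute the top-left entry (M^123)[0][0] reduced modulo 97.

(M^123)[0][0] is the top entry after applying M 123 times to the unit state (1, 0). Equivalently it is h_{124} for the auxiliary sequence (h_n) obeying the same recurrence with h_1 = 1 and h_i = 0 for 0 ≤ i < 1:
h_2 = 90·1 + 68·0 = 90
h_3 = 90·90 + 68·1 = 20
h_4 = 90·20 + 68·90 = 63
h_5 = 90·63 + 68·20 = 46
h_6 = 90·46 + 68·63 = 82
h_7 = 90·82 + 68·46 = 32
h_8 = 90·32 + 68·82 = 17
h_9 = 90·17 + 68·32 = 20
h_10 = 90·20 + 68·17 = 46
h_11 = 90·46 + 68·20 = 68
h_12 = 90·68 + 68·46 = 33
h_13 = 90·33 + 68·68 = 28
h_14 = 90·28 + 68·33 = 11
h_15 = 90·11 + 68·28 = 81
h_16 = 90·81 + 68·11 = 84
h_17 = 90·84 + 68·81 = 70
h_18 = 90·70 + 68·84 = 81
h_19 = 90·81 + 68·70 = 22
h_20 = 90·22 + 68·81 = 19
h_21 = 90·19 + 68·22 = 5
h_22 = 90·5 + 68·19 = 93
h_23 = 90·93 + 68·5 = 77
h_24 = 90·77 + 68·93 = 62
h_25 = 90·62 + 68·77 = 49
h_26 = 90·49 + 68·62 = 90
h_27 = 90·90 + 68·49 = 83
h_28 = 90·83 + 68·90 = 10
h_29 = 90·10 + 68·83 = 45
h_30 = 90·45 + 68·10 = 74
h_31 = 90·74 + 68·45 = 20
h_32 = 90·20 + 68·74 = 42
h_33 = 90·42 + 68·20 = 96
h_34 = 90·96 + 68·42 = 50
h_35 = 90·50 + 68·96 = 67
h_36 = 90·67 + 68·50 = 21
h_37 = 90·21 + 68·67 = 44
h_38 = 90·44 + 68·21 = 53
h_39 = 90·53 + 68·44 = 2
h_40 = 90·2 + 68·53 = 1
h_41 = 90·1 + 68·2 = 32
h_42 = 90·32 + 68·1 = 38
h_43 = 90·38 + 68·32 = 67
h_44 = 90·67 + 68·38 = 78
h_45 = 90·78 + 68·67 = 33
h_46 = 90·33 + 68·78 = 29
h_47 = 90·29 + 68·33 = 4
h_48 = 90·4 + 68·29 = 4
h_49 = 90·4 + 68·4 = 50
h_50 = 90·50 + 68·4 = 19
h_51 = 90·19 + 68·50 = 66
h_52 = 90·66 + 68·19 = 54
h_53 = 90·54 + 68·66 = 36
h_54 = 90·36 + 68·54 = 25
h_55 = 90·25 + 68·36 = 42
h_56 = 90·42 + 68·25 = 48
h_57 = 90·48 + 68·42 = 95
h_58 = 90·95 + 68·48 = 77
h_59 = 90·77 + 68·95 = 4
h_60 = 90·4 + 68·77 = 67
h_61 = 90·67 + 68·4 = 94
h_62 = 90·94 + 68·67 = 18
h_63 = 90·18 + 68·94 = 58
h_64 = 90·58 + 68·18 = 42
h_65 = 90·42 + 68·58 = 61
h_66 = 90·61 + 68·42 = 4
h_67 = 90·4 + 68·61 = 46
h_68 = 90·46 + 68·4 = 47
h_69 = 90·47 + 68·46 = 83
h_70 = 90·83 + 68·47 = 93
h_71 = 90·93 + 68·83 = 46
h_72 = 90·46 + 68·93 = 85
h_73 = 90·85 + 68·46 = 11
h_74 = 90·11 + 68·85 = 77
h_75 = 90·77 + 68·11 = 15
h_76 = 90·15 + 68·77 = 87
h_77 = 90·87 + 68·15 = 23
h_78 = 90·23 + 68·87 = 32
h_79 = 90·32 + 68·23 = 79
h_80 = 90·79 + 68·32 = 71
h_81 = 90·71 + 68·79 = 25
h_82 = 90·25 + 68·71 = 94
h_83 = 90·94 + 68·25 = 72
h_84 = 90·72 + 68·94 = 68
h_85 = 90·68 + 68·72 = 55
h_86 = 90·55 + 68·68 = 68
h_87 = 90·68 + 68·55 = 63
h_88 = 90·63 + 68·68 = 12
h_89 = 90·12 + 68·63 = 29
h_90 = 90·29 + 68·12 = 31
h_91 = 90·31 + 68·29 = 9
h_92 = 90·9 + 68·31 = 8
h_93 = 90·8 + 68·9 = 71
h_94 = 90·71 + 68·8 = 47
h_95 = 90·47 + 68·71 = 37
h_96 = 90·37 + 68·47 = 27
h_97 = 90·27 + 68·37 = 96
h_98 = 90·96 + 68·27 = 0
h_99 = 90·0 + 68·96 = 29
h_100 = 90·29 + 68·0 = 88
h_101 = 90·88 + 68·29 = 95
h_102 = 90·95 + 68·88 = 81
h_103 = 90·81 + 68·95 = 73
h_104 = 90·73 + 68·81 = 50
h_105 = 90·50 + 68·73 = 55
h_106 = 90·55 + 68·50 = 8
h_107 = 90·8 + 68·55 = 95
h_108 = 90·95 + 68·8 = 73
h_109 = 90·73 + 68·95 = 32
h_110 = 90·32 + 68·73 = 84
h_111 = 90·84 + 68·32 = 36
h_112 = 90·36 + 68·84 = 28
h_113 = 90·28 + 68·36 = 21
h_114 = 90·21 + 68·28 = 11
h_115 = 90·11 + 68·21 = 90
h_116 = 90·90 + 68·11 = 21
h_117 = 90·21 + 68·90 = 56
h_118 = 90·56 + 68·21 = 66
h_119 = 90·66 + 68·56 = 48
h_120 = 90·48 + 68·66 = 78
h_121 = 90·78 + 68·48 = 2
h_122 = 90·2 + 68·78 = 52
h_123 = 90·52 + 68·2 = 63
h_124 = 90·63 + 68·52 = 88

88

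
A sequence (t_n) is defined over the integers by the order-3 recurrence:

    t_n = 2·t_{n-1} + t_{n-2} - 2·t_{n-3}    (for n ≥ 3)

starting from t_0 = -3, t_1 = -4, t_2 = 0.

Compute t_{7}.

122

t_3 = 2·0 + 1·-4 + -2·-3 = 2
t_4 = 2·2 + 1·0 + -2·-4 = 12
t_5 = 2·12 + 1·2 + -2·0 = 26
t_6 = 2·26 + 1·12 + -2·2 = 60
t_7 = 2·60 + 1·26 + -2·12 = 122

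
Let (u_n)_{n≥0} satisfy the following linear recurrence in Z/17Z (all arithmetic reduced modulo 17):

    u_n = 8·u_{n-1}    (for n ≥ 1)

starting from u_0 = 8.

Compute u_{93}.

4

u_1 = 8·8 = 13
u_2 = 8·13 = 2
u_3 = 8·2 = 16
u_4 = 8·16 = 9
u_5 = 8·9 = 4
u_6 = 8·4 = 15
u_7 = 8·15 = 1
u_8 = 8·1 = 8
(u_8) = (8) = (u_0), so the sequence has period 8.
93 ≡ 5 (mod 8), hence u_93 = u_5 = 4.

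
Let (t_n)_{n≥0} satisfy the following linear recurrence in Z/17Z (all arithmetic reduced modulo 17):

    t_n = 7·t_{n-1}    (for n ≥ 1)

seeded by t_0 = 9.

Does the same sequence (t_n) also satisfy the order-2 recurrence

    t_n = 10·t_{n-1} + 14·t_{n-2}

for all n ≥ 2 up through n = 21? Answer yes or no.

no

Terms t_0..t_21: 9, 12, 16, 10, 2, 14, 13, 6, 8, 5, 1, 7, 15, 3, 4, 11, 9, 12, 16, 10, 2, 14
n=2: candidate gives 8, actual t_2 = 16 ✗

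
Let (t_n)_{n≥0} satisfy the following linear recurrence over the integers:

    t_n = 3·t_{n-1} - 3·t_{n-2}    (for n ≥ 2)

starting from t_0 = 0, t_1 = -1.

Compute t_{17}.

t_2 = 3·-1 + -3·0 = -3
t_3 = 3·-3 + -3·-1 = -6
t_4 = 3·-6 + -3·-3 = -9
t_5 = 3·-9 + -3·-6 = -9
t_6 = 3·-9 + -3·-9 = 0
t_7 = 3·0 + -3·-9 = 27
t_8 = 3·27 + -3·0 = 81
t_9 = 3·81 + -3·27 = 162
t_10 = 3·162 + -3·81 = 243
t_11 = 3·243 + -3·162 = 243
t_12 = 3·243 + -3·243 = 0
t_13 = 3·0 + -3·243 = -729
t_14 = 3·-729 + -3·0 = -2187
t_15 = 3·-2187 + -3·-729 = -4374
t_16 = 3·-4374 + -3·-2187 = -6561
t_17 = 3·-6561 + -3·-4374 = -6561

-6561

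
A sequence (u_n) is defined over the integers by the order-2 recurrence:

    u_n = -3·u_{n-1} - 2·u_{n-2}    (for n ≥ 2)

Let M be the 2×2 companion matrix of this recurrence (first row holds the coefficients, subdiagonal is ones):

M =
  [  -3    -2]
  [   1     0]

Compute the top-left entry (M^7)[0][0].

(M^7)[0][0] is the top entry after applying M 7 times to the unit state (1, 0). Equivalently it is h_{8} for the auxiliary sequence (h_n) obeying the same recurrence with h_1 = 1 and h_i = 0 for 0 ≤ i < 1:
h_2 = -3·1 + -2·0 = -3
h_3 = -3·-3 + -2·1 = 7
h_4 = -3·7 + -2·-3 = -15
h_5 = -3·-15 + -2·7 = 31
h_6 = -3·31 + -2·-15 = -63
h_7 = -3·-63 + -2·31 = 127
h_8 = -3·127 + -2·-63 = -255

-255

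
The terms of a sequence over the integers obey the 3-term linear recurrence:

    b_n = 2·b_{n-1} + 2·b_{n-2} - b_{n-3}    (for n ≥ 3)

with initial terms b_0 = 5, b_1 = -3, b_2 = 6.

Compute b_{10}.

4185

b_3 = 2·6 + 2·-3 + -1·5 = 1
b_4 = 2·1 + 2·6 + -1·-3 = 17
b_5 = 2·17 + 2·1 + -1·6 = 30
b_6 = 2·30 + 2·17 + -1·1 = 93
b_7 = 2·93 + 2·30 + -1·17 = 229
b_8 = 2·229 + 2·93 + -1·30 = 614
b_9 = 2·614 + 2·229 + -1·93 = 1593
b_10 = 2·1593 + 2·614 + -1·229 = 4185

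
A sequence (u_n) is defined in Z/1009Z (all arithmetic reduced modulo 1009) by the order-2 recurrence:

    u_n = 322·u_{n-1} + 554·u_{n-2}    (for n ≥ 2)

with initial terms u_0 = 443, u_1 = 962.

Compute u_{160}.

u_2 = 322·962 + 554·443 = 236
u_3 = 322·236 + 554·962 = 513
u_4 = 322·513 + 554·236 = 293
u_5 = 322·293 + 554·513 = 173
u_6 = 322·173 + 554·293 = 84
u_7 = 322·84 + 554·173 = 801
Continuing the recurrence:
  u_8 = 749;  u_9 = 830;  u_10 = 122;  u_11 = 658;  u_12 = 980;  u_13 = 26
  u_14 = 378;  u_15 = 914;  u_16 = 229;  u_17 = 928;  u_18 = 893;  u_19 = 512
  u_20 = 709;  u_21 = 383;  u_22 = 513;  u_23 = 2;  u_24 = 308;  u_25 = 393
  u_26 = 532;  u_27 = 561;  u_28 = 131;  u_29 = 835;  u_30 = 402;  u_31 = 760
  u_32 = 261;  u_33 = 582;  u_34 = 37;  u_35 = 363;  u_36 = 160;  u_37 = 372
  u_38 = 570;  u_39 = 154;  u_40 = 110;  u_41 = 665;  u_42 = 622;  u_43 = 627
  u_44 = 613;  u_45 = 893;  u_46 = 559;  u_47 = 708;  u_48 = 874;  u_49 = 657
  u_50 = 549;  u_51 = 941;  u_52 = 739;  u_53 = 504;  u_54 = 600;  u_55 = 204
  u_56 = 542;  u_57 = 984;  u_58 = 617;  u_59 = 177;  u_60 = 257;  u_61 = 201
  u_62 = 255;  u_63 = 745;  u_64 = 767;  u_65 = 827;  u_66 = 47;  u_67 = 71
  u_68 = 468;  u_69 = 338;  u_70 = 832;  u_71 = 97;  u_72 = 779;  u_73 = 867
  u_74 = 404;  u_75 = 970;  u_76 = 377;  u_77 = 906;  u_78 = 126;  u_79 = 663
  u_80 = 770;  u_81 = 761;  u_82 = 637;  u_83 = 119;  u_84 = 733;  u_85 = 261
  u_86 = 759;  u_87 = 527;  u_88 = 924;  u_89 = 230;  u_90 = 736;  u_91 = 163
  u_92 = 126;  u_93 = 713;  u_94 = 726;  u_95 = 167;  u_96 = 919;  u_97 = 980
  u_98 = 333;  u_99 = 350;  u_100 = 536;  u_101 = 225;  u_102 = 100;  u_103 = 455
  u_104 = 110;  u_105 = 934;  u_106 = 466;  u_107 = 539;  u_108 = 879;  u_109 = 460
  u_110 = 425;  u_111 = 198;  u_112 = 542;  u_113 = 687;  u_114 = 838;  u_115 = 638
  u_116 = 721;  u_117 = 394;  u_118 = 613;  u_119 = 963;  u_120 = 901;  u_121 = 280
  u_122 = 58;  u_123 = 248;  u_124 = 998;  u_125 = 662;  u_126 = 225;  u_127 = 283
  u_128 = 859;  u_129 = 519;  u_130 = 271;  u_131 = 449;  u_132 = 84;  u_133 = 337
  u_134 = 673;  u_135 = 813;  u_136 = 976;  u_137 = 861;  u_138 = 656;  u_139 = 88
  u_140 = 268;  u_141 = 851;  u_142 = 732;  u_143 = 858;  u_144 = 729;  u_145 = 743
  u_146 = 379;  u_147 = 908;  u_148 = 869;  u_149 = 875;  u_150 = 372;  u_151 = 143
  u_152 = 893;  u_153 = 501;  u_154 = 194;  u_155 = 998;  u_156 = 7;  u_157 = 196
  u_158 = 396
u_159 = 322·396 + 554·196 = 999
u_160 = 322·999 + 554·396 = 238

238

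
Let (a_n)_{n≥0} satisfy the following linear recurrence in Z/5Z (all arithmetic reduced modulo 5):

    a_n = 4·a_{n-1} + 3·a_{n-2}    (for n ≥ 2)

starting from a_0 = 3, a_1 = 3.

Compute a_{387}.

3

a_2 = 4·3 + 3·3 = 1
a_3 = 4·1 + 3·3 = 3
a_4 = 4·3 + 3·1 = 0
a_5 = 4·0 + 3·3 = 4
a_6 = 4·4 + 3·0 = 1
a_7 = 4·1 + 3·4 = 1
a_8 = 4·1 + 3·1 = 2
a_9 = 4·2 + 3·1 = 1
a_10 = 4·1 + 3·2 = 0
a_11 = 4·0 + 3·1 = 3
a_12 = 4·3 + 3·0 = 2
a_13 = 4·2 + 3·3 = 2
a_14 = 4·2 + 3·2 = 4
a_15 = 4·4 + 3·2 = 2
a_16 = 4·2 + 3·4 = 0
a_17 = 4·0 + 3·2 = 1
a_18 = 4·1 + 3·0 = 4
a_19 = 4·4 + 3·1 = 4
a_20 = 4·4 + 3·4 = 3
a_21 = 4·3 + 3·4 = 4
a_22 = 4·4 + 3·3 = 0
a_23 = 4·0 + 3·4 = 2
a_24 = 4·2 + 3·0 = 3
a_25 = 4·3 + 3·2 = 3
(a_24, a_25) = (3, 3) = (a_0, a_1), so the sequence has period 24.
387 ≡ 3 (mod 24), hence a_387 = a_3 = 3.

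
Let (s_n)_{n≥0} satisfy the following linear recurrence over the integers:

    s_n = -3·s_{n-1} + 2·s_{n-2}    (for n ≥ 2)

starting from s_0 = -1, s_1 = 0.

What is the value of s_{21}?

s_2 = -3·0 + 2·-1 = -2
s_3 = -3·-2 + 2·0 = 6
s_4 = -3·6 + 2·-2 = -22
s_5 = -3·-22 + 2·6 = 78
s_6 = -3·78 + 2·-22 = -278
s_7 = -3·-278 + 2·78 = 990
s_8 = -3·990 + 2·-278 = -3526
s_9 = -3·-3526 + 2·990 = 12558
s_10 = -3·12558 + 2·-3526 = -44726
s_11 = -3·-44726 + 2·12558 = 159294
s_12 = -3·159294 + 2·-44726 = -567334
s_13 = -3·-567334 + 2·159294 = 2020590
s_14 = -3·2020590 + 2·-567334 = -7196438
s_15 = -3·-7196438 + 2·2020590 = 25630494
s_16 = -3·25630494 + 2·-7196438 = -91284358
s_17 = -3·-91284358 + 2·25630494 = 325114062
s_18 = -3·325114062 + 2·-91284358 = -1157910902
s_19 = -3·-1157910902 + 2·325114062 = 4123960830
s_20 = -3·4123960830 + 2·-1157910902 = -14687704294
s_21 = -3·-14687704294 + 2·4123960830 = 52311034542

52311034542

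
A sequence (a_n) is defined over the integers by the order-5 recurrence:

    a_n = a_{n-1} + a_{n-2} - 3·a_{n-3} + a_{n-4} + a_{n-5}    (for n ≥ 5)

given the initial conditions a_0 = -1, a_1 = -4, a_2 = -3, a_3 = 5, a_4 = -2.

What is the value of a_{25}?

a_5 = 1·-2 + 1·5 + -3·-3 + 1·-4 + 1·-1 = 7
a_6 = 1·7 + 1·-2 + -3·5 + 1·-3 + 1·-4 = -17
a_7 = 1·-17 + 1·7 + -3·-2 + 1·5 + 1·-3 = -2
a_8 = 1·-2 + 1·-17 + -3·7 + 1·-2 + 1·5 = -37
a_9 = 1·-37 + 1·-2 + -3·-17 + 1·7 + 1·-2 = 17
a_10 = 1·17 + 1·-37 + -3·-2 + 1·-17 + 1·7 = -24
a_11 = 1·-24 + 1·17 + -3·-37 + 1·-2 + 1·-17 = 85
a_12 = 1·85 + 1·-24 + -3·17 + 1·-37 + 1·-2 = -29
a_13 = 1·-29 + 1·85 + -3·-24 + 1·17 + 1·-37 = 108
a_14 = 1·108 + 1·-29 + -3·85 + 1·-24 + 1·17 = -183
a_15 = 1·-183 + 1·108 + -3·-29 + 1·85 + 1·-24 = 73
a_16 = 1·73 + 1·-183 + -3·108 + 1·-29 + 1·85 = -378
a_17 = 1·-378 + 1·73 + -3·-183 + 1·108 + 1·-29 = 323
a_18 = 1·323 + 1·-378 + -3·73 + 1·-183 + 1·108 = -349
a_19 = 1·-349 + 1·323 + -3·-378 + 1·73 + 1·-183 = 998
a_20 = 1·998 + 1·-349 + -3·323 + 1·-378 + 1·73 = -625
a_21 = 1·-625 + 1·998 + -3·-349 + 1·323 + 1·-378 = 1365
a_22 = 1·1365 + 1·-625 + -3·998 + 1·-349 + 1·323 = -2280
a_23 = 1·-2280 + 1·1365 + -3·-625 + 1·998 + 1·-349 = 1609
a_24 = 1·1609 + 1·-2280 + -3·1365 + 1·-625 + 1·998 = -4393
a_25 = 1·-4393 + 1·1609 + -3·-2280 + 1·1365 + 1·-625 = 4796

4796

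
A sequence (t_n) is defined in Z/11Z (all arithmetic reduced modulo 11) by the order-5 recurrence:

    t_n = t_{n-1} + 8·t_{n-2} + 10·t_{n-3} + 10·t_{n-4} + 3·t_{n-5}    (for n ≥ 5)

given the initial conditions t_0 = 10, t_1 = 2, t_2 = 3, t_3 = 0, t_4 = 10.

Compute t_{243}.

0

t_5 = 1·10 + 8·0 + 10·3 + 10·2 + 3·10 = 2
t_6 = 1·2 + 8·10 + 10·0 + 10·3 + 3·2 = 8
t_7 = 1·8 + 8·2 + 10·10 + 10·0 + 3·3 = 1
t_8 = 1·1 + 8·8 + 10·2 + 10·10 + 3·0 = 9
t_9 = 1·9 + 8·1 + 10·8 + 10·2 + 3·10 = 4
t_10 = 1·4 + 8·9 + 10·1 + 10·8 + 3·2 = 7
t_11 = 1·7 + 8·4 + 10·9 + 10·1 + 3·8 = 9
t_12 = 1·9 + 8·7 + 10·4 + 10·9 + 3·1 = 0
t_13 = 1·0 + 8·9 + 10·7 + 10·4 + 3·9 = 0
t_14 = 1·0 + 8·0 + 10·9 + 10·7 + 3·4 = 7
t_15 = 1·7 + 8·0 + 10·0 + 10·9 + 3·7 = 8
t_16 = 1·8 + 8·7 + 10·0 + 10·0 + 3·9 = 3
t_17 = 1·3 + 8·8 + 10·7 + 10·0 + 3·0 = 5
t_18 = 1·5 + 8·3 + 10·8 + 10·7 + 3·0 = 3
t_19 = 1·3 + 8·5 + 10·3 + 10·8 + 3·7 = 9
t_20 = 1·9 + 8·3 + 10·5 + 10·3 + 3·8 = 5
t_21 = 1·5 + 8·9 + 10·3 + 10·5 + 3·3 = 1
t_22 = 1·1 + 8·5 + 10·9 + 10·3 + 3·5 = 0
t_23 = 1·0 + 8·1 + 10·5 + 10·9 + 3·3 = 3
t_24 = 1·3 + 8·0 + 10·1 + 10·5 + 3·9 = 2
t_25 = 1·2 + 8·3 + 10·0 + 10·1 + 3·5 = 7
t_26 = 1·7 + 8·2 + 10·3 + 10·0 + 3·1 = 1
t_27 = 1·1 + 8·7 + 10·2 + 10·3 + 3·0 = 8
t_28 = 1·8 + 8·1 + 10·7 + 10·2 + 3·3 = 5
t_29 = 1·5 + 8·8 + 10·1 + 10·7 + 3·2 = 1
t_30 = 1·1 + 8·5 + 10·8 + 10·1 + 3·7 = 9
t_31 = 1·9 + 8·1 + 10·5 + 10·8 + 3·1 = 7
t_32 = 1·7 + 8·9 + 10·1 + 10·5 + 3·8 = 9
t_33 = 1·9 + 8·7 + 10·9 + 10·1 + 3·5 = 4
t_34 = 1·4 + 8·9 + 10·7 + 10·9 + 3·1 = 8
t_35 = 1·8 + 8·4 + 10·9 + 10·7 + 3·9 = 7
t_36 = 1·7 + 8·8 + 10·4 + 10·9 + 3·7 = 2
t_37 = 1·2 + 8·7 + 10·8 + 10·4 + 3·9 = 7
t_38 = 1·7 + 8·2 + 10·7 + 10·8 + 3·4 = 9
t_39 = 1·9 + 8·7 + 10·2 + 10·7 + 3·8 = 3
t_40 = 1·3 + 8·9 + 10·7 + 10·2 + 3·7 = 10
t_41 = 1·10 + 8·3 + 10·9 + 10·7 + 3·2 = 2
t_42 = 1·2 + 8·10 + 10·3 + 10·9 + 3·7 = 3
t_43 = 1·3 + 8·2 + 10·10 + 10·3 + 3·9 = 0
t_44 = 1·0 + 8·3 + 10·2 + 10·10 + 3·3 = 10
(t_40, t_41, t_42, t_43, t_44) = (10, 2, 3, 0, 10) = (t_0, t_1, t_2, t_3, t_4), so the sequence has period 40.
243 ≡ 3 (mod 40), hence t_243 = t_3 = 0.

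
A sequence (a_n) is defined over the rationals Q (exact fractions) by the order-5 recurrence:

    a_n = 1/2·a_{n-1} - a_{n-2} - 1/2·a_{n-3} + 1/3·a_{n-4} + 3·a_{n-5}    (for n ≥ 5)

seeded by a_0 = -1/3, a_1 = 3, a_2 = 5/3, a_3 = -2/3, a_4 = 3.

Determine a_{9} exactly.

-233/72

a_5 = 1/2·3 + -1·-2/3 + -1/2·5/3 + 1/3·3 + 3·-1/3 = 4/3
a_6 = 1/2·4/3 + -1·3 + -1/2·-2/3 + 1/3·5/3 + 3·3 = 68/9
a_7 = 1/2·68/9 + -1·4/3 + -1/2·3 + 1/3·-2/3 + 3·5/3 = 103/18
a_8 = 1/2·103/18 + -1·68/9 + -1/2·4/3 + 1/3·3 + 3·-2/3 = -229/36
a_9 = 1/2·-229/36 + -1·103/18 + -1/2·68/9 + 1/3·4/3 + 3·3 = -233/72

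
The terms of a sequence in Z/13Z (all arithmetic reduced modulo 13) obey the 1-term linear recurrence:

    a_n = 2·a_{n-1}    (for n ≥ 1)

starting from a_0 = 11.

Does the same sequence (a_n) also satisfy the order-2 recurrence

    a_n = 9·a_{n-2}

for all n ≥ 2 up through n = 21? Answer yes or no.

Terms a_0..a_21: 11, 9, 5, 10, 7, 1, 2, 4, 8, 3, 6, 12, 11, 9, 5, 10, 7, 1, 2, 4, 8, 3
n=2: candidate gives 8, actual a_2 = 5 ✗

no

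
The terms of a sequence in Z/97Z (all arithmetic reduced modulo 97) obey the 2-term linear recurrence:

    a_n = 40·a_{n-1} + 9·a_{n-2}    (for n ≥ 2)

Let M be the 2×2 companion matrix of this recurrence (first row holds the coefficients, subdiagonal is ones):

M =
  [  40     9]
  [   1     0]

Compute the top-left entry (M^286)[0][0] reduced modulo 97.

0

(M^286)[0][0] is the top entry after applying M 286 times to the unit state (1, 0). Equivalently it is h_{287} for the auxiliary sequence (h_n) obeying the same recurrence with h_1 = 1 and h_i = 0 for 0 ≤ i < 1:
h_2 = 40·1 + 9·0 = 40
h_3 = 40·40 + 9·1 = 57
h_4 = 40·57 + 9·40 = 21
h_5 = 40·21 + 9·57 = 92
h_6 = 40·92 + 9·21 = 86
h_7 = 40·86 + 9·92 = 0
Continuing the recurrence:
  h_8 = 95;  h_9 = 17;  h_10 = 80;  h_11 = 55;  h_12 = 10;  h_13 = 22
  h_14 = 0;  h_15 = 4;  h_16 = 63;  h_17 = 34;  h_18 = 84;  h_19 = 77
  h_20 = 53;  h_21 = 0;  h_22 = 89;  h_23 = 68;  h_24 = 29;  h_25 = 26
  h_26 = 40;  h_27 = 88;  h_28 = 0;  h_29 = 16;  h_30 = 58;  h_31 = 39
  h_32 = 45;  h_33 = 17;  h_34 = 18;  h_35 = 0;  h_36 = 65;  h_37 = 78
  h_38 = 19;  h_39 = 7;  h_40 = 63;  h_41 = 61;  h_42 = 0;  h_43 = 64
  h_44 = 38;  h_45 = 59;  h_46 = 83;  h_47 = 68;  h_48 = 72;  h_49 = 0
  h_50 = 66;  h_51 = 21;  h_52 = 76;  h_53 = 28;  h_54 = 58;  h_55 = 50
  h_56 = 0;  h_57 = 62;  h_58 = 55;  h_59 = 42;  h_60 = 41;  h_61 = 78
  h_62 = 94;  h_63 = 0;  h_64 = 70;  h_65 = 84;  h_66 = 13;  h_67 = 15
  h_68 = 38;  h_69 = 6;  h_70 = 0;  h_71 = 54;  h_72 = 26;  h_73 = 71
  h_74 = 67;  h_75 = 21;  h_76 = 85;  h_77 = 0;  h_78 = 86;  h_79 = 45
  h_80 = 52;  h_81 = 60;  h_82 = 55;  h_83 = 24;  h_84 = 0;  h_85 = 22
  h_86 = 7;  h_87 = 90;  h_88 = 74;  h_89 = 84;  h_90 = 49;  h_91 = 0
  h_92 = 53;  h_93 = 83;  h_94 = 14;  h_95 = 46;  h_96 = 26;  h_97 = 96
  h_98 = 0;  h_99 = 88;  h_100 = 28;  h_101 = 69;  h_102 = 5;  h_103 = 45
  h_104 = 2;  h_105 = 0;  h_106 = 18;  h_107 = 41;  h_108 = 56;  h_109 = 87
  h_110 = 7;  h_111 = 93;  h_112 = 0;  h_113 = 61;  h_114 = 15;  h_115 = 82
  h_116 = 20;  h_117 = 83;  h_118 = 8;  h_119 = 0;  h_120 = 72;  h_121 = 67
  h_122 = 30;  h_123 = 57;  h_124 = 28;  h_125 = 81;  h_126 = 0;  h_127 = 50
  h_128 = 60;  h_129 = 37;  h_130 = 80;  h_131 = 41;  h_132 = 32;  h_133 = 0
  h_134 = 94;  h_135 = 74;  h_136 = 23;  h_137 = 34;  h_138 = 15;  h_139 = 33
  h_140 = 0;  h_141 = 6;  h_142 = 46;  h_143 = 51;  h_144 = 29;  h_145 = 67
  h_146 = 31;  h_147 = 0;  h_148 = 85;  h_149 = 5;  h_150 = 92;  h_151 = 39
  h_152 = 60;  h_153 = 35;  h_154 = 0;  h_155 = 24;  h_156 = 87;  h_157 = 10
  h_158 = 19;  h_159 = 74;  h_160 = 27;  h_161 = 0;  h_162 = 49;  h_163 = 20
  h_164 = 77;  h_165 = 59;  h_166 = 46;  h_167 = 43;  h_168 = 0;  h_169 = 96
  h_170 = 57;  h_171 = 40;  h_172 = 76;  h_173 = 5;  h_174 = 11;  h_175 = 0
  h_176 = 2;  h_177 = 80;  h_178 = 17;  h_179 = 42;  h_180 = 87;  h_181 = 75
  h_182 = 0;  h_183 = 93;  h_184 = 34;  h_185 = 63;  h_186 = 13;  h_187 = 20
  h_188 = 44;  h_189 = 0;  h_190 = 8;  h_191 = 29;  h_192 = 68;  h_193 = 71
  h_194 = 57;  h_195 = 9;  h_196 = 0;  h_197 = 81;  h_198 = 39;  h_199 = 58
  h_200 = 52;  h_201 = 80;  h_202 = 79;  h_203 = 0;  h_204 = 32;  h_205 = 19
  h_206 = 78;  h_207 = 90;  h_208 = 34;  h_209 = 36;  h_210 = 0;  h_211 = 33
  h_212 = 59;  h_213 = 38;  h_214 = 14;  h_215 = 29;  h_216 = 25;  h_217 = 0
  h_218 = 31;  h_219 = 76;  h_220 = 21;  h_221 = 69;  h_222 = 39;  h_223 = 47
  h_224 = 0;  h_225 = 35;  h_226 = 42;  h_227 = 55;  h_228 = 56;  h_229 = 19
  h_230 = 3;  h_231 = 0;  h_232 = 27;  h_233 = 13;  h_234 = 84;  h_235 = 82
  h_236 = 59;  h_237 = 91;  h_238 = 0;  h_239 = 43;  h_240 = 71;  h_241 = 26
  h_242 = 30;  h_243 = 76;  h_244 = 12;  h_245 = 0;  h_246 = 11;  h_247 = 52
  h_248 = 45;  h_249 = 37;  h_250 = 42;  h_251 = 73;  h_252 = 0;  h_253 = 75
  h_254 = 90;  h_255 = 7;  h_256 = 23;  h_257 = 13;  h_258 = 48;  h_259 = 0
  h_260 = 44;  h_261 = 14;  h_262 = 83;  h_263 = 51;  h_264 = 71;  h_265 = 1
  h_266 = 0;  h_267 = 9;  h_268 = 69;  h_269 = 28;  h_270 = 92;  h_271 = 52
  h_272 = 95;  h_273 = 0;  h_274 = 79;  h_275 = 56;  h_276 = 41;  h_277 = 10
  h_278 = 90;  h_279 = 4;  h_280 = 0;  h_281 = 36;  h_282 = 82;  h_283 = 15
  h_284 = 77;  h_285 = 14
h_286 = 40·14 + 9·77 = 89
h_287 = 40·89 + 9·14 = 0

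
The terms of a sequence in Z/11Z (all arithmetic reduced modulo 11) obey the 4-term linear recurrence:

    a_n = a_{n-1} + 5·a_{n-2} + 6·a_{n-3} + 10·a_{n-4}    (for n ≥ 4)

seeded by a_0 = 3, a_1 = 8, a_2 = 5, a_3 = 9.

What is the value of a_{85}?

5

a_4 = 1·9 + 5·5 + 6·8 + 10·3 = 2
a_5 = 1·2 + 5·9 + 6·5 + 10·8 = 3
a_6 = 1·3 + 5·2 + 6·9 + 10·5 = 7
a_7 = 1·7 + 5·3 + 6·2 + 10·9 = 3
a_8 = 1·3 + 5·7 + 6·3 + 10·2 = 10
a_9 = 1·10 + 5·3 + 6·7 + 10·3 = 9
a_10 = 1·9 + 5·10 + 6·3 + 10·7 = 4
a_11 = 1·4 + 5·9 + 6·10 + 10·3 = 7
a_12 = 1·7 + 5·4 + 6·9 + 10·10 = 5
a_13 = 1·5 + 5·7 + 6·4 + 10·9 = 0
a_14 = 1·0 + 5·5 + 6·7 + 10·4 = 8
a_15 = 1·8 + 5·0 + 6·5 + 10·7 = 9
a_16 = 1·9 + 5·8 + 6·0 + 10·5 = 0
a_17 = 1·0 + 5·9 + 6·8 + 10·0 = 5
a_18 = 1·5 + 5·0 + 6·9 + 10·8 = 7
a_19 = 1·7 + 5·5 + 6·0 + 10·9 = 1
a_20 = 1·1 + 5·7 + 6·5 + 10·0 = 0
a_21 = 1·0 + 5·1 + 6·7 + 10·5 = 9
a_22 = 1·9 + 5·0 + 6·1 + 10·7 = 8
a_23 = 1·8 + 5·9 + 6·0 + 10·1 = 8
a_24 = 1·8 + 5·8 + 6·9 + 10·0 = 3
a_25 = 1·3 + 5·8 + 6·8 + 10·9 = 5
a_26 = 1·5 + 5·3 + 6·8 + 10·8 = 5
a_27 = 1·5 + 5·5 + 6·3 + 10·8 = 7
a_28 = 1·7 + 5·5 + 6·5 + 10·3 = 4
a_29 = 1·4 + 5·7 + 6·5 + 10·5 = 9
a_30 = 1·9 + 5·4 + 6·7 + 10·5 = 0
a_31 = 1·0 + 5·9 + 6·4 + 10·7 = 7
a_32 = 1·7 + 5·0 + 6·9 + 10·4 = 2
a_33 = 1·2 + 5·7 + 6·0 + 10·9 = 6
a_34 = 1·6 + 5·2 + 6·7 + 10·0 = 3
a_35 = 1·3 + 5·6 + 6·2 + 10·7 = 5
a_36 = 1·5 + 5·3 + 6·6 + 10·2 = 10
a_37 = 1·10 + 5·5 + 6·3 + 10·6 = 3
a_38 = 1·3 + 5·10 + 6·5 + 10·3 = 3
a_39 = 1·3 + 5·3 + 6·10 + 10·5 = 7
a_40 = 1·7 + 5·3 + 6·3 + 10·10 = 8
a_41 = 1·8 + 5·7 + 6·3 + 10·3 = 3
a_42 = 1·3 + 5·8 + 6·7 + 10·3 = 5
a_43 = 1·5 + 5·3 + 6·8 + 10·7 = 6
a_44 = 1·6 + 5·5 + 6·3 + 10·8 = 8
a_45 = 1·8 + 5·6 + 6·5 + 10·3 = 10
a_46 = 1·10 + 5·8 + 6·6 + 10·5 = 4
a_47 = 1·4 + 5·10 + 6·8 + 10·6 = 8
a_48 = 1·8 + 5·4 + 6·10 + 10·8 = 3
a_49 = 1·3 + 5·8 + 6·4 + 10·10 = 2
a_50 = 1·2 + 5·3 + 6·8 + 10·4 = 6
a_51 = 1·6 + 5·2 + 6·3 + 10·8 = 4
a_52 = 1·4 + 5·6 + 6·2 + 10·3 = 10
a_53 = 1·10 + 5·4 + 6·6 + 10·2 = 9
a_54 = 1·9 + 5·10 + 6·4 + 10·6 = 0
a_55 = 1·0 + 5·9 + 6·10 + 10·4 = 2
a_56 = 1·2 + 5·0 + 6·9 + 10·10 = 2
a_57 = 1·2 + 5·2 + 6·0 + 10·9 = 3
a_58 = 1·3 + 5·2 + 6·2 + 10·0 = 3
a_59 = 1·3 + 5·3 + 6·2 + 10·2 = 6
a_60 = 1·6 + 5·3 + 6·3 + 10·2 = 4
a_61 = 1·4 + 5·6 + 6·3 + 10·3 = 5
a_62 = 1·5 + 5·4 + 6·6 + 10·3 = 3
a_63 = 1·3 + 5·5 + 6·4 + 10·6 = 2
a_64 = 1·2 + 5·3 + 6·5 + 10·4 = 10
a_65 = 1·10 + 5·2 + 6·3 + 10·5 = 0
a_66 = 1·0 + 5·10 + 6·2 + 10·3 = 4
a_67 = 1·4 + 5·0 + 6·10 + 10·2 = 7
a_68 = 1·7 + 5·4 + 6·0 + 10·10 = 6
a_69 = 1·6 + 5·7 + 6·4 + 10·0 = 10
a_70 = 1·10 + 5·6 + 6·7 + 10·4 = 1
a_71 = 1·1 + 5·10 + 6·6 + 10·7 = 3
a_72 = 1·3 + 5·1 + 6·10 + 10·6 = 7
a_73 = 1·7 + 5·3 + 6·1 + 10·10 = 7
a_74 = 1·7 + 5·7 + 6·3 + 10·1 = 4
a_75 = 1·4 + 5·7 + 6·7 + 10·3 = 1
a_76 = 1·1 + 5·4 + 6·7 + 10·7 = 1
a_77 = 1·1 + 5·1 + 6·4 + 10·7 = 1
a_78 = 1·1 + 5·1 + 6·1 + 10·4 = 8
a_79 = 1·8 + 5·1 + 6·1 + 10·1 = 7
a_80 = 1·7 + 5·8 + 6·1 + 10·1 = 8
a_81 = 1·8 + 5·7 + 6·8 + 10·1 = 2
a_82 = 1·2 + 5·8 + 6·7 + 10·8 = 10
a_83 = 1·10 + 5·2 + 6·8 + 10·7 = 6
a_84 = 1·6 + 5·10 + 6·2 + 10·8 = 5
a_85 = 1·5 + 5·6 + 6·10 + 10·2 = 5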